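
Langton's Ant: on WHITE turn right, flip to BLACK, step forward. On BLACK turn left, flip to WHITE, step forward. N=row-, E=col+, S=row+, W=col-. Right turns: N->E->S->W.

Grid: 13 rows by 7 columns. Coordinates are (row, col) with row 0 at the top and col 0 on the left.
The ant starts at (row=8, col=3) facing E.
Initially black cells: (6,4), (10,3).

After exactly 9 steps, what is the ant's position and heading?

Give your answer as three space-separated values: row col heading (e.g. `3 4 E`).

Answer: 7 3 N

Derivation:
Step 1: on WHITE (8,3): turn R to S, flip to black, move to (9,3). |black|=3
Step 2: on WHITE (9,3): turn R to W, flip to black, move to (9,2). |black|=4
Step 3: on WHITE (9,2): turn R to N, flip to black, move to (8,2). |black|=5
Step 4: on WHITE (8,2): turn R to E, flip to black, move to (8,3). |black|=6
Step 5: on BLACK (8,3): turn L to N, flip to white, move to (7,3). |black|=5
Step 6: on WHITE (7,3): turn R to E, flip to black, move to (7,4). |black|=6
Step 7: on WHITE (7,4): turn R to S, flip to black, move to (8,4). |black|=7
Step 8: on WHITE (8,4): turn R to W, flip to black, move to (8,3). |black|=8
Step 9: on WHITE (8,3): turn R to N, flip to black, move to (7,3). |black|=9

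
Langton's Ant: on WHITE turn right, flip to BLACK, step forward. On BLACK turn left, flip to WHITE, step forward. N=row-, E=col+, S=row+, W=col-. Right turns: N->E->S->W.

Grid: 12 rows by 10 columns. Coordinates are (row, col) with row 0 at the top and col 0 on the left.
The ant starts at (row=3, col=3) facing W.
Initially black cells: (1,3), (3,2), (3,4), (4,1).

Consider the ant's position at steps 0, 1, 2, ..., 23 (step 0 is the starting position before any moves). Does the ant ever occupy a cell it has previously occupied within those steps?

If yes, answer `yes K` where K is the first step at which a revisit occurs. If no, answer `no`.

Step 1: on WHITE (3,3): turn R to N, flip to black, move to (2,3). |black|=5 — new cell
Step 2: on WHITE (2,3): turn R to E, flip to black, move to (2,4). |black|=6 — new cell
Step 3: on WHITE (2,4): turn R to S, flip to black, move to (3,4). |black|=7 — new cell
Step 4: on BLACK (3,4): turn L to E, flip to white, move to (3,5). |black|=6 — new cell
Step 5: on WHITE (3,5): turn R to S, flip to black, move to (4,5). |black|=7 — new cell
Step 6: on WHITE (4,5): turn R to W, flip to black, move to (4,4). |black|=8 — new cell
Step 7: on WHITE (4,4): turn R to N, flip to black, move to (3,4). |black|=9 — REVISIT

Answer: yes 7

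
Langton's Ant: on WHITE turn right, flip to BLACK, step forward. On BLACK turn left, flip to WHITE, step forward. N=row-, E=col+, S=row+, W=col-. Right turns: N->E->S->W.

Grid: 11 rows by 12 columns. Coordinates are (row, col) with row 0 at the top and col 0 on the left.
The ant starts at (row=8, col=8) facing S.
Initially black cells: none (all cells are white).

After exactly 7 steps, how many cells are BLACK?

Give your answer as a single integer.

Step 1: on WHITE (8,8): turn R to W, flip to black, move to (8,7). |black|=1
Step 2: on WHITE (8,7): turn R to N, flip to black, move to (7,7). |black|=2
Step 3: on WHITE (7,7): turn R to E, flip to black, move to (7,8). |black|=3
Step 4: on WHITE (7,8): turn R to S, flip to black, move to (8,8). |black|=4
Step 5: on BLACK (8,8): turn L to E, flip to white, move to (8,9). |black|=3
Step 6: on WHITE (8,9): turn R to S, flip to black, move to (9,9). |black|=4
Step 7: on WHITE (9,9): turn R to W, flip to black, move to (9,8). |black|=5

Answer: 5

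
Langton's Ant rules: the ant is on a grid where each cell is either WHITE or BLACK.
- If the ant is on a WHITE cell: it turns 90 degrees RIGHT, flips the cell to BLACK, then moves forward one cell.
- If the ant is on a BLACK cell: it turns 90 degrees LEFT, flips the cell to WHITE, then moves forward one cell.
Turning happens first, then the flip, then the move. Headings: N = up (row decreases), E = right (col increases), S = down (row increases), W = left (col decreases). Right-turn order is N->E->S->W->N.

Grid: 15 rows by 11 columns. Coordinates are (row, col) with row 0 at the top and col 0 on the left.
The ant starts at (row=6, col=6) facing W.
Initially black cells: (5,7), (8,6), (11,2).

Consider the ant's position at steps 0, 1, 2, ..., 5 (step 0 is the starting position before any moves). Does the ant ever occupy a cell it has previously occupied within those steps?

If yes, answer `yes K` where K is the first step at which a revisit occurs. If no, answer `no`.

Step 1: on WHITE (6,6): turn R to N, flip to black, move to (5,6). |black|=4 — new cell
Step 2: on WHITE (5,6): turn R to E, flip to black, move to (5,7). |black|=5 — new cell
Step 3: on BLACK (5,7): turn L to N, flip to white, move to (4,7). |black|=4 — new cell
Step 4: on WHITE (4,7): turn R to E, flip to black, move to (4,8). |black|=5 — new cell
Step 5: on WHITE (4,8): turn R to S, flip to black, move to (5,8). |black|=6 — new cell
No revisit within 5 steps.

Answer: no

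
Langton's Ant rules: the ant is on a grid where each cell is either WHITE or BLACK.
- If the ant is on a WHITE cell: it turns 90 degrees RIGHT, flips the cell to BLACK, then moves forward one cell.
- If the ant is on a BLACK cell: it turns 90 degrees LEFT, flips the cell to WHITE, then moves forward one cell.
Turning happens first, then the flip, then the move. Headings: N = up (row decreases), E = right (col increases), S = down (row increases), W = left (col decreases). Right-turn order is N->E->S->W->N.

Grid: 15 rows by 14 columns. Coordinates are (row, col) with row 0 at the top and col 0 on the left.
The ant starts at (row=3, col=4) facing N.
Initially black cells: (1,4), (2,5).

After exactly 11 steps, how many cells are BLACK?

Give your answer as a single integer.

Answer: 9

Derivation:
Step 1: on WHITE (3,4): turn R to E, flip to black, move to (3,5). |black|=3
Step 2: on WHITE (3,5): turn R to S, flip to black, move to (4,5). |black|=4
Step 3: on WHITE (4,5): turn R to W, flip to black, move to (4,4). |black|=5
Step 4: on WHITE (4,4): turn R to N, flip to black, move to (3,4). |black|=6
Step 5: on BLACK (3,4): turn L to W, flip to white, move to (3,3). |black|=5
Step 6: on WHITE (3,3): turn R to N, flip to black, move to (2,3). |black|=6
Step 7: on WHITE (2,3): turn R to E, flip to black, move to (2,4). |black|=7
Step 8: on WHITE (2,4): turn R to S, flip to black, move to (3,4). |black|=8
Step 9: on WHITE (3,4): turn R to W, flip to black, move to (3,3). |black|=9
Step 10: on BLACK (3,3): turn L to S, flip to white, move to (4,3). |black|=8
Step 11: on WHITE (4,3): turn R to W, flip to black, move to (4,2). |black|=9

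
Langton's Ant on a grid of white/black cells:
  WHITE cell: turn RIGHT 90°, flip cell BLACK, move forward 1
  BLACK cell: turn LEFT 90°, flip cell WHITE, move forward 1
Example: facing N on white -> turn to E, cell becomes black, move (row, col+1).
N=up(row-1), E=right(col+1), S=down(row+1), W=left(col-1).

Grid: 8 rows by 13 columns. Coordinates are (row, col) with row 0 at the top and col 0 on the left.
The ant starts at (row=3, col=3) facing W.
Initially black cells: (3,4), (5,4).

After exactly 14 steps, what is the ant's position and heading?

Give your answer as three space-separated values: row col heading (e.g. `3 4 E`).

Step 1: on WHITE (3,3): turn R to N, flip to black, move to (2,3). |black|=3
Step 2: on WHITE (2,3): turn R to E, flip to black, move to (2,4). |black|=4
Step 3: on WHITE (2,4): turn R to S, flip to black, move to (3,4). |black|=5
Step 4: on BLACK (3,4): turn L to E, flip to white, move to (3,5). |black|=4
Step 5: on WHITE (3,5): turn R to S, flip to black, move to (4,5). |black|=5
Step 6: on WHITE (4,5): turn R to W, flip to black, move to (4,4). |black|=6
Step 7: on WHITE (4,4): turn R to N, flip to black, move to (3,4). |black|=7
Step 8: on WHITE (3,4): turn R to E, flip to black, move to (3,5). |black|=8
Step 9: on BLACK (3,5): turn L to N, flip to white, move to (2,5). |black|=7
Step 10: on WHITE (2,5): turn R to E, flip to black, move to (2,6). |black|=8
Step 11: on WHITE (2,6): turn R to S, flip to black, move to (3,6). |black|=9
Step 12: on WHITE (3,6): turn R to W, flip to black, move to (3,5). |black|=10
Step 13: on WHITE (3,5): turn R to N, flip to black, move to (2,5). |black|=11
Step 14: on BLACK (2,5): turn L to W, flip to white, move to (2,4). |black|=10

Answer: 2 4 W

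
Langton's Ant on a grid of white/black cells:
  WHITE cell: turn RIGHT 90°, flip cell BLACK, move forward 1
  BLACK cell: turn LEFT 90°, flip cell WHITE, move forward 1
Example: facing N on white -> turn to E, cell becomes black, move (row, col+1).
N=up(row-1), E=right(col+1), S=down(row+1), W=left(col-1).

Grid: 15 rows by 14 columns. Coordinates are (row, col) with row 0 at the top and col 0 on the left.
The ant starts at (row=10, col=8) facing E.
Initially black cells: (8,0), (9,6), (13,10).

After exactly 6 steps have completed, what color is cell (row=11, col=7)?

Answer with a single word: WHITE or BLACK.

Answer: BLACK

Derivation:
Step 1: on WHITE (10,8): turn R to S, flip to black, move to (11,8). |black|=4
Step 2: on WHITE (11,8): turn R to W, flip to black, move to (11,7). |black|=5
Step 3: on WHITE (11,7): turn R to N, flip to black, move to (10,7). |black|=6
Step 4: on WHITE (10,7): turn R to E, flip to black, move to (10,8). |black|=7
Step 5: on BLACK (10,8): turn L to N, flip to white, move to (9,8). |black|=6
Step 6: on WHITE (9,8): turn R to E, flip to black, move to (9,9). |black|=7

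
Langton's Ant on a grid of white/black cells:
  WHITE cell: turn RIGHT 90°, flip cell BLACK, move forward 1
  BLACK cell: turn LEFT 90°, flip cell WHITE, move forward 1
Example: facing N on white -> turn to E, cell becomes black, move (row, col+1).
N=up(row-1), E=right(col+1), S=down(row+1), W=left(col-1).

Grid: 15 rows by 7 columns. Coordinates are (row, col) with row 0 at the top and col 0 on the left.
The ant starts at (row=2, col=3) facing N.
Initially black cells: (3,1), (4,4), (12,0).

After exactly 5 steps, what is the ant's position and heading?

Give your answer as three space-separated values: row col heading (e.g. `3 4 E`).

Step 1: on WHITE (2,3): turn R to E, flip to black, move to (2,4). |black|=4
Step 2: on WHITE (2,4): turn R to S, flip to black, move to (3,4). |black|=5
Step 3: on WHITE (3,4): turn R to W, flip to black, move to (3,3). |black|=6
Step 4: on WHITE (3,3): turn R to N, flip to black, move to (2,3). |black|=7
Step 5: on BLACK (2,3): turn L to W, flip to white, move to (2,2). |black|=6

Answer: 2 2 W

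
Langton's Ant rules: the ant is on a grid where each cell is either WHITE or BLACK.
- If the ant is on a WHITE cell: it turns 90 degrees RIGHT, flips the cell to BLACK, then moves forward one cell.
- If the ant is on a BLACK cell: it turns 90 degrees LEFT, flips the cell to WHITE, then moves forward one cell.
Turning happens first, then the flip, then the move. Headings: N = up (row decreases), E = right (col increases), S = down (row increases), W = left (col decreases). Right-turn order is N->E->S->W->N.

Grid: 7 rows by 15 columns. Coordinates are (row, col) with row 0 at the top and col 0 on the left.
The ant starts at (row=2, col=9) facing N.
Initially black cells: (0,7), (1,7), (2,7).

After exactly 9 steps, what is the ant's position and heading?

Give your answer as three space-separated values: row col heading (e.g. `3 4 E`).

Step 1: on WHITE (2,9): turn R to E, flip to black, move to (2,10). |black|=4
Step 2: on WHITE (2,10): turn R to S, flip to black, move to (3,10). |black|=5
Step 3: on WHITE (3,10): turn R to W, flip to black, move to (3,9). |black|=6
Step 4: on WHITE (3,9): turn R to N, flip to black, move to (2,9). |black|=7
Step 5: on BLACK (2,9): turn L to W, flip to white, move to (2,8). |black|=6
Step 6: on WHITE (2,8): turn R to N, flip to black, move to (1,8). |black|=7
Step 7: on WHITE (1,8): turn R to E, flip to black, move to (1,9). |black|=8
Step 8: on WHITE (1,9): turn R to S, flip to black, move to (2,9). |black|=9
Step 9: on WHITE (2,9): turn R to W, flip to black, move to (2,8). |black|=10

Answer: 2 8 W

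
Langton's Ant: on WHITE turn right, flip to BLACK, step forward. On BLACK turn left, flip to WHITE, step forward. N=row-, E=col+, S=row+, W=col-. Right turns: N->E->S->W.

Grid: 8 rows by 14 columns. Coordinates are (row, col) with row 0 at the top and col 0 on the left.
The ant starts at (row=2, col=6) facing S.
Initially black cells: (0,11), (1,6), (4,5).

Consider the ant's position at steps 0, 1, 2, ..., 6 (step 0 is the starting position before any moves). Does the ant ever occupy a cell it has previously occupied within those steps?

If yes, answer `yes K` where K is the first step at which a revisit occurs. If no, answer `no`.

Step 1: on WHITE (2,6): turn R to W, flip to black, move to (2,5). |black|=4 — new cell
Step 2: on WHITE (2,5): turn R to N, flip to black, move to (1,5). |black|=5 — new cell
Step 3: on WHITE (1,5): turn R to E, flip to black, move to (1,6). |black|=6 — new cell
Step 4: on BLACK (1,6): turn L to N, flip to white, move to (0,6). |black|=5 — new cell
Step 5: on WHITE (0,6): turn R to E, flip to black, move to (0,7). |black|=6 — new cell
Step 6: on WHITE (0,7): turn R to S, flip to black, move to (1,7). |black|=7 — new cell
No revisit within 6 steps.

Answer: no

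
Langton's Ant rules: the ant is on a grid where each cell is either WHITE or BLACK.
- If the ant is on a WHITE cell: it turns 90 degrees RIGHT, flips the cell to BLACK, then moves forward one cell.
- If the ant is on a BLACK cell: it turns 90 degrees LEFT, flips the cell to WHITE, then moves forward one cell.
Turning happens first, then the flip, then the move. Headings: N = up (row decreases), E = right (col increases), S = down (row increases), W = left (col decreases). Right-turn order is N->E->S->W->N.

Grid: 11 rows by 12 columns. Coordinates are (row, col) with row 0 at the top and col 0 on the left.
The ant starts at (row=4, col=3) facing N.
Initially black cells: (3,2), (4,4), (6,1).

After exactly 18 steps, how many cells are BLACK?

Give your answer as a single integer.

Step 1: on WHITE (4,3): turn R to E, flip to black, move to (4,4). |black|=4
Step 2: on BLACK (4,4): turn L to N, flip to white, move to (3,4). |black|=3
Step 3: on WHITE (3,4): turn R to E, flip to black, move to (3,5). |black|=4
Step 4: on WHITE (3,5): turn R to S, flip to black, move to (4,5). |black|=5
Step 5: on WHITE (4,5): turn R to W, flip to black, move to (4,4). |black|=6
Step 6: on WHITE (4,4): turn R to N, flip to black, move to (3,4). |black|=7
Step 7: on BLACK (3,4): turn L to W, flip to white, move to (3,3). |black|=6
Step 8: on WHITE (3,3): turn R to N, flip to black, move to (2,3). |black|=7
Step 9: on WHITE (2,3): turn R to E, flip to black, move to (2,4). |black|=8
Step 10: on WHITE (2,4): turn R to S, flip to black, move to (3,4). |black|=9
Step 11: on WHITE (3,4): turn R to W, flip to black, move to (3,3). |black|=10
Step 12: on BLACK (3,3): turn L to S, flip to white, move to (4,3). |black|=9
Step 13: on BLACK (4,3): turn L to E, flip to white, move to (4,4). |black|=8
Step 14: on BLACK (4,4): turn L to N, flip to white, move to (3,4). |black|=7
Step 15: on BLACK (3,4): turn L to W, flip to white, move to (3,3). |black|=6
Step 16: on WHITE (3,3): turn R to N, flip to black, move to (2,3). |black|=7
Step 17: on BLACK (2,3): turn L to W, flip to white, move to (2,2). |black|=6
Step 18: on WHITE (2,2): turn R to N, flip to black, move to (1,2). |black|=7

Answer: 7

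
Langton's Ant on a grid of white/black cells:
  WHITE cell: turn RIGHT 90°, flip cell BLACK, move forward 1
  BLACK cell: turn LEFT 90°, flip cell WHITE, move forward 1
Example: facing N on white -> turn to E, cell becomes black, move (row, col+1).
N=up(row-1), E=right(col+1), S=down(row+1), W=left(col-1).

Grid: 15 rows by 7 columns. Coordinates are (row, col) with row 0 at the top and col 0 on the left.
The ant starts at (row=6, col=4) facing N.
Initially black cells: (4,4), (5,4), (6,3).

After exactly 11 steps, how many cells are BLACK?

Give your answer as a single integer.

Answer: 8

Derivation:
Step 1: on WHITE (6,4): turn R to E, flip to black, move to (6,5). |black|=4
Step 2: on WHITE (6,5): turn R to S, flip to black, move to (7,5). |black|=5
Step 3: on WHITE (7,5): turn R to W, flip to black, move to (7,4). |black|=6
Step 4: on WHITE (7,4): turn R to N, flip to black, move to (6,4). |black|=7
Step 5: on BLACK (6,4): turn L to W, flip to white, move to (6,3). |black|=6
Step 6: on BLACK (6,3): turn L to S, flip to white, move to (7,3). |black|=5
Step 7: on WHITE (7,3): turn R to W, flip to black, move to (7,2). |black|=6
Step 8: on WHITE (7,2): turn R to N, flip to black, move to (6,2). |black|=7
Step 9: on WHITE (6,2): turn R to E, flip to black, move to (6,3). |black|=8
Step 10: on WHITE (6,3): turn R to S, flip to black, move to (7,3). |black|=9
Step 11: on BLACK (7,3): turn L to E, flip to white, move to (7,4). |black|=8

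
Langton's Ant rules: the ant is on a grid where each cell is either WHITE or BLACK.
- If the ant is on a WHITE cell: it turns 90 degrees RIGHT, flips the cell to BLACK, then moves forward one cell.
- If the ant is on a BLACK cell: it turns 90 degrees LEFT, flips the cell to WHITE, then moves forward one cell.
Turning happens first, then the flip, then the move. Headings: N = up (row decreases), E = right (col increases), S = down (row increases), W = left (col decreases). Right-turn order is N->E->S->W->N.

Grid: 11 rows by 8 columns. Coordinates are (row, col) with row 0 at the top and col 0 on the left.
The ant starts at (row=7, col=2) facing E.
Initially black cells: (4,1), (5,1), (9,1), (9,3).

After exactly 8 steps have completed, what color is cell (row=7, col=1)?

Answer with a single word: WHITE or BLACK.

Answer: BLACK

Derivation:
Step 1: on WHITE (7,2): turn R to S, flip to black, move to (8,2). |black|=5
Step 2: on WHITE (8,2): turn R to W, flip to black, move to (8,1). |black|=6
Step 3: on WHITE (8,1): turn R to N, flip to black, move to (7,1). |black|=7
Step 4: on WHITE (7,1): turn R to E, flip to black, move to (7,2). |black|=8
Step 5: on BLACK (7,2): turn L to N, flip to white, move to (6,2). |black|=7
Step 6: on WHITE (6,2): turn R to E, flip to black, move to (6,3). |black|=8
Step 7: on WHITE (6,3): turn R to S, flip to black, move to (7,3). |black|=9
Step 8: on WHITE (7,3): turn R to W, flip to black, move to (7,2). |black|=10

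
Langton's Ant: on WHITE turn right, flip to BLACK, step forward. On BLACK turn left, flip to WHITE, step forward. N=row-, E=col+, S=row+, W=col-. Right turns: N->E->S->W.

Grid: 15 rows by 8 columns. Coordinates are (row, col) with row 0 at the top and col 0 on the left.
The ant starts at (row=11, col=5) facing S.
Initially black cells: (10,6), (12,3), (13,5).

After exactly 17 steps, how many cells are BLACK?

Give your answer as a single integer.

Answer: 8

Derivation:
Step 1: on WHITE (11,5): turn R to W, flip to black, move to (11,4). |black|=4
Step 2: on WHITE (11,4): turn R to N, flip to black, move to (10,4). |black|=5
Step 3: on WHITE (10,4): turn R to E, flip to black, move to (10,5). |black|=6
Step 4: on WHITE (10,5): turn R to S, flip to black, move to (11,5). |black|=7
Step 5: on BLACK (11,5): turn L to E, flip to white, move to (11,6). |black|=6
Step 6: on WHITE (11,6): turn R to S, flip to black, move to (12,6). |black|=7
Step 7: on WHITE (12,6): turn R to W, flip to black, move to (12,5). |black|=8
Step 8: on WHITE (12,5): turn R to N, flip to black, move to (11,5). |black|=9
Step 9: on WHITE (11,5): turn R to E, flip to black, move to (11,6). |black|=10
Step 10: on BLACK (11,6): turn L to N, flip to white, move to (10,6). |black|=9
Step 11: on BLACK (10,6): turn L to W, flip to white, move to (10,5). |black|=8
Step 12: on BLACK (10,5): turn L to S, flip to white, move to (11,5). |black|=7
Step 13: on BLACK (11,5): turn L to E, flip to white, move to (11,6). |black|=6
Step 14: on WHITE (11,6): turn R to S, flip to black, move to (12,6). |black|=7
Step 15: on BLACK (12,6): turn L to E, flip to white, move to (12,7). |black|=6
Step 16: on WHITE (12,7): turn R to S, flip to black, move to (13,7). |black|=7
Step 17: on WHITE (13,7): turn R to W, flip to black, move to (13,6). |black|=8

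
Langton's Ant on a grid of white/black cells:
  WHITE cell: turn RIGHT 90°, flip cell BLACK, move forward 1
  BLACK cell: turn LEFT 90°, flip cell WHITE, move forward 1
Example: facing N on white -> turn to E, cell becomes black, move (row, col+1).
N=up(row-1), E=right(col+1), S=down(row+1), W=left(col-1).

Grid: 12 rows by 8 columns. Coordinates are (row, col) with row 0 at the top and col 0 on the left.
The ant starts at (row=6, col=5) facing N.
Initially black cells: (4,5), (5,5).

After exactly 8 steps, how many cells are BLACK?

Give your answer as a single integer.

Answer: 6

Derivation:
Step 1: on WHITE (6,5): turn R to E, flip to black, move to (6,6). |black|=3
Step 2: on WHITE (6,6): turn R to S, flip to black, move to (7,6). |black|=4
Step 3: on WHITE (7,6): turn R to W, flip to black, move to (7,5). |black|=5
Step 4: on WHITE (7,5): turn R to N, flip to black, move to (6,5). |black|=6
Step 5: on BLACK (6,5): turn L to W, flip to white, move to (6,4). |black|=5
Step 6: on WHITE (6,4): turn R to N, flip to black, move to (5,4). |black|=6
Step 7: on WHITE (5,4): turn R to E, flip to black, move to (5,5). |black|=7
Step 8: on BLACK (5,5): turn L to N, flip to white, move to (4,5). |black|=6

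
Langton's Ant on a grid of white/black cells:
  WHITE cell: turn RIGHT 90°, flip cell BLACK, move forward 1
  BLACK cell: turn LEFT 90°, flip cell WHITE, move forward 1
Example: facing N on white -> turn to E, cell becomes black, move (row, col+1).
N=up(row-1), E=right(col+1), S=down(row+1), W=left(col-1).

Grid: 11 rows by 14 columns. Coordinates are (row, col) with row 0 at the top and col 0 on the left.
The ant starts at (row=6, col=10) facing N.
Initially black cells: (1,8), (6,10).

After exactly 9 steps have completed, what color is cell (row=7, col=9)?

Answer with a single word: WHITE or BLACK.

Step 1: on BLACK (6,10): turn L to W, flip to white, move to (6,9). |black|=1
Step 2: on WHITE (6,9): turn R to N, flip to black, move to (5,9). |black|=2
Step 3: on WHITE (5,9): turn R to E, flip to black, move to (5,10). |black|=3
Step 4: on WHITE (5,10): turn R to S, flip to black, move to (6,10). |black|=4
Step 5: on WHITE (6,10): turn R to W, flip to black, move to (6,9). |black|=5
Step 6: on BLACK (6,9): turn L to S, flip to white, move to (7,9). |black|=4
Step 7: on WHITE (7,9): turn R to W, flip to black, move to (7,8). |black|=5
Step 8: on WHITE (7,8): turn R to N, flip to black, move to (6,8). |black|=6
Step 9: on WHITE (6,8): turn R to E, flip to black, move to (6,9). |black|=7

Answer: BLACK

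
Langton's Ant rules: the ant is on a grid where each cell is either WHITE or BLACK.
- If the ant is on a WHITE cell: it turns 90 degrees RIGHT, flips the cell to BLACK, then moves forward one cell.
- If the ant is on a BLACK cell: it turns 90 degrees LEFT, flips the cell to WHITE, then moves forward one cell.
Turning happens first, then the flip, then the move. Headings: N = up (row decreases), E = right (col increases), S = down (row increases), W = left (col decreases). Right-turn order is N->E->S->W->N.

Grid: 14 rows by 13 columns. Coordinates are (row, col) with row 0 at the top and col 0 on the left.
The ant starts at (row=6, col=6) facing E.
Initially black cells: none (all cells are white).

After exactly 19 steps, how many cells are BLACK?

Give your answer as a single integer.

Step 1: on WHITE (6,6): turn R to S, flip to black, move to (7,6). |black|=1
Step 2: on WHITE (7,6): turn R to W, flip to black, move to (7,5). |black|=2
Step 3: on WHITE (7,5): turn R to N, flip to black, move to (6,5). |black|=3
Step 4: on WHITE (6,5): turn R to E, flip to black, move to (6,6). |black|=4
Step 5: on BLACK (6,6): turn L to N, flip to white, move to (5,6). |black|=3
Step 6: on WHITE (5,6): turn R to E, flip to black, move to (5,7). |black|=4
Step 7: on WHITE (5,7): turn R to S, flip to black, move to (6,7). |black|=5
Step 8: on WHITE (6,7): turn R to W, flip to black, move to (6,6). |black|=6
Step 9: on WHITE (6,6): turn R to N, flip to black, move to (5,6). |black|=7
Step 10: on BLACK (5,6): turn L to W, flip to white, move to (5,5). |black|=6
Step 11: on WHITE (5,5): turn R to N, flip to black, move to (4,5). |black|=7
Step 12: on WHITE (4,5): turn R to E, flip to black, move to (4,6). |black|=8
Step 13: on WHITE (4,6): turn R to S, flip to black, move to (5,6). |black|=9
Step 14: on WHITE (5,6): turn R to W, flip to black, move to (5,5). |black|=10
Step 15: on BLACK (5,5): turn L to S, flip to white, move to (6,5). |black|=9
Step 16: on BLACK (6,5): turn L to E, flip to white, move to (6,6). |black|=8
Step 17: on BLACK (6,6): turn L to N, flip to white, move to (5,6). |black|=7
Step 18: on BLACK (5,6): turn L to W, flip to white, move to (5,5). |black|=6
Step 19: on WHITE (5,5): turn R to N, flip to black, move to (4,5). |black|=7

Answer: 7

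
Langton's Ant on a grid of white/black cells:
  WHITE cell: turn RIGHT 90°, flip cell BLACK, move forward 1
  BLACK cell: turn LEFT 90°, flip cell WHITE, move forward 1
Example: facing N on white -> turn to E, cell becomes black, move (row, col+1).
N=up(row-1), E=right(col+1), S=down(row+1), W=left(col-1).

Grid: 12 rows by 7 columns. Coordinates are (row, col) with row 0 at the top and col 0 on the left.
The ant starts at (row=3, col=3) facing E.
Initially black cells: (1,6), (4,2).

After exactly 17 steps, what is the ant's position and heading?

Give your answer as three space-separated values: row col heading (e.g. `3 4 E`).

Answer: 6 3 S

Derivation:
Step 1: on WHITE (3,3): turn R to S, flip to black, move to (4,3). |black|=3
Step 2: on WHITE (4,3): turn R to W, flip to black, move to (4,2). |black|=4
Step 3: on BLACK (4,2): turn L to S, flip to white, move to (5,2). |black|=3
Step 4: on WHITE (5,2): turn R to W, flip to black, move to (5,1). |black|=4
Step 5: on WHITE (5,1): turn R to N, flip to black, move to (4,1). |black|=5
Step 6: on WHITE (4,1): turn R to E, flip to black, move to (4,2). |black|=6
Step 7: on WHITE (4,2): turn R to S, flip to black, move to (5,2). |black|=7
Step 8: on BLACK (5,2): turn L to E, flip to white, move to (5,3). |black|=6
Step 9: on WHITE (5,3): turn R to S, flip to black, move to (6,3). |black|=7
Step 10: on WHITE (6,3): turn R to W, flip to black, move to (6,2). |black|=8
Step 11: on WHITE (6,2): turn R to N, flip to black, move to (5,2). |black|=9
Step 12: on WHITE (5,2): turn R to E, flip to black, move to (5,3). |black|=10
Step 13: on BLACK (5,3): turn L to N, flip to white, move to (4,3). |black|=9
Step 14: on BLACK (4,3): turn L to W, flip to white, move to (4,2). |black|=8
Step 15: on BLACK (4,2): turn L to S, flip to white, move to (5,2). |black|=7
Step 16: on BLACK (5,2): turn L to E, flip to white, move to (5,3). |black|=6
Step 17: on WHITE (5,3): turn R to S, flip to black, move to (6,3). |black|=7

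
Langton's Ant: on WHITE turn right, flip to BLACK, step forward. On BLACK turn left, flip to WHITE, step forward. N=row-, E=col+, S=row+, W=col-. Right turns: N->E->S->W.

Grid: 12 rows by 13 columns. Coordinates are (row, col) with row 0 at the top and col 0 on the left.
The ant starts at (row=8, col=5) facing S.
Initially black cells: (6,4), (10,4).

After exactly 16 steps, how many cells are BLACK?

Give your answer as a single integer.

Answer: 10

Derivation:
Step 1: on WHITE (8,5): turn R to W, flip to black, move to (8,4). |black|=3
Step 2: on WHITE (8,4): turn R to N, flip to black, move to (7,4). |black|=4
Step 3: on WHITE (7,4): turn R to E, flip to black, move to (7,5). |black|=5
Step 4: on WHITE (7,5): turn R to S, flip to black, move to (8,5). |black|=6
Step 5: on BLACK (8,5): turn L to E, flip to white, move to (8,6). |black|=5
Step 6: on WHITE (8,6): turn R to S, flip to black, move to (9,6). |black|=6
Step 7: on WHITE (9,6): turn R to W, flip to black, move to (9,5). |black|=7
Step 8: on WHITE (9,5): turn R to N, flip to black, move to (8,5). |black|=8
Step 9: on WHITE (8,5): turn R to E, flip to black, move to (8,6). |black|=9
Step 10: on BLACK (8,6): turn L to N, flip to white, move to (7,6). |black|=8
Step 11: on WHITE (7,6): turn R to E, flip to black, move to (7,7). |black|=9
Step 12: on WHITE (7,7): turn R to S, flip to black, move to (8,7). |black|=10
Step 13: on WHITE (8,7): turn R to W, flip to black, move to (8,6). |black|=11
Step 14: on WHITE (8,6): turn R to N, flip to black, move to (7,6). |black|=12
Step 15: on BLACK (7,6): turn L to W, flip to white, move to (7,5). |black|=11
Step 16: on BLACK (7,5): turn L to S, flip to white, move to (8,5). |black|=10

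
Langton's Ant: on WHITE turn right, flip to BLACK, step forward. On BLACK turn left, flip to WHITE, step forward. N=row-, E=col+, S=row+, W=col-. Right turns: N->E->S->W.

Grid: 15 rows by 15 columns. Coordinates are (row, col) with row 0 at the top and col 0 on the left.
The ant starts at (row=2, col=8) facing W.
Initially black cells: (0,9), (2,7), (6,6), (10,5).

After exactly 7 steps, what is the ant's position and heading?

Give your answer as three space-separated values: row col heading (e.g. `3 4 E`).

Answer: 2 7 N

Derivation:
Step 1: on WHITE (2,8): turn R to N, flip to black, move to (1,8). |black|=5
Step 2: on WHITE (1,8): turn R to E, flip to black, move to (1,9). |black|=6
Step 3: on WHITE (1,9): turn R to S, flip to black, move to (2,9). |black|=7
Step 4: on WHITE (2,9): turn R to W, flip to black, move to (2,8). |black|=8
Step 5: on BLACK (2,8): turn L to S, flip to white, move to (3,8). |black|=7
Step 6: on WHITE (3,8): turn R to W, flip to black, move to (3,7). |black|=8
Step 7: on WHITE (3,7): turn R to N, flip to black, move to (2,7). |black|=9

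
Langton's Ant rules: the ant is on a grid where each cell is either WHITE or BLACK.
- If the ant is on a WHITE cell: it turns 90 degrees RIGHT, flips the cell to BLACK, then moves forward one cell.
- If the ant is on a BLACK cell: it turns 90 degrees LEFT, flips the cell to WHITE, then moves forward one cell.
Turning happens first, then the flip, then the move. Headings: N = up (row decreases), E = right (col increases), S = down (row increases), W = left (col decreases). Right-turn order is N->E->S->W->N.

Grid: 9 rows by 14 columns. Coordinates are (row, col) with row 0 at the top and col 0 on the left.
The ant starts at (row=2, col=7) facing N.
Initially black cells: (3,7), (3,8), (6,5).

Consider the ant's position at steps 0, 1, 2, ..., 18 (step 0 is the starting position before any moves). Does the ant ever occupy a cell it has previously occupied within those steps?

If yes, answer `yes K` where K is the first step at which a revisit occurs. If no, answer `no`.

Step 1: on WHITE (2,7): turn R to E, flip to black, move to (2,8). |black|=4 — new cell
Step 2: on WHITE (2,8): turn R to S, flip to black, move to (3,8). |black|=5 — new cell
Step 3: on BLACK (3,8): turn L to E, flip to white, move to (3,9). |black|=4 — new cell
Step 4: on WHITE (3,9): turn R to S, flip to black, move to (4,9). |black|=5 — new cell
Step 5: on WHITE (4,9): turn R to W, flip to black, move to (4,8). |black|=6 — new cell
Step 6: on WHITE (4,8): turn R to N, flip to black, move to (3,8). |black|=7 — REVISIT

Answer: yes 6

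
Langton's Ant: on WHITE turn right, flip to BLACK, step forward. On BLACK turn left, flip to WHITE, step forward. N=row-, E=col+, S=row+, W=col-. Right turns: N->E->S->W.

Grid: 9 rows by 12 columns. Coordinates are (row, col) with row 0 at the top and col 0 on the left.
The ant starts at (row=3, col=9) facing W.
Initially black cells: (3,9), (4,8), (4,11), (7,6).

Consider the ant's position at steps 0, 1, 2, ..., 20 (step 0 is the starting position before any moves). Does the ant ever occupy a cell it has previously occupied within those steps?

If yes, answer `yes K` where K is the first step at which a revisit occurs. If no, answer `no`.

Answer: yes 6

Derivation:
Step 1: on BLACK (3,9): turn L to S, flip to white, move to (4,9). |black|=3 — new cell
Step 2: on WHITE (4,9): turn R to W, flip to black, move to (4,8). |black|=4 — new cell
Step 3: on BLACK (4,8): turn L to S, flip to white, move to (5,8). |black|=3 — new cell
Step 4: on WHITE (5,8): turn R to W, flip to black, move to (5,7). |black|=4 — new cell
Step 5: on WHITE (5,7): turn R to N, flip to black, move to (4,7). |black|=5 — new cell
Step 6: on WHITE (4,7): turn R to E, flip to black, move to (4,8). |black|=6 — REVISIT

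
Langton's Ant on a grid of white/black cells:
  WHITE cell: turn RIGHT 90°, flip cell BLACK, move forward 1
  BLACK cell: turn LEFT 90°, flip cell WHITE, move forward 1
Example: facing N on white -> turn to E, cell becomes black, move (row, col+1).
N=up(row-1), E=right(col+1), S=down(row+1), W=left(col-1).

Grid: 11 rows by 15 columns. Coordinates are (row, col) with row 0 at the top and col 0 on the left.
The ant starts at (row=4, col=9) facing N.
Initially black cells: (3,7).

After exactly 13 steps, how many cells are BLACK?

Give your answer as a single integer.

Step 1: on WHITE (4,9): turn R to E, flip to black, move to (4,10). |black|=2
Step 2: on WHITE (4,10): turn R to S, flip to black, move to (5,10). |black|=3
Step 3: on WHITE (5,10): turn R to W, flip to black, move to (5,9). |black|=4
Step 4: on WHITE (5,9): turn R to N, flip to black, move to (4,9). |black|=5
Step 5: on BLACK (4,9): turn L to W, flip to white, move to (4,8). |black|=4
Step 6: on WHITE (4,8): turn R to N, flip to black, move to (3,8). |black|=5
Step 7: on WHITE (3,8): turn R to E, flip to black, move to (3,9). |black|=6
Step 8: on WHITE (3,9): turn R to S, flip to black, move to (4,9). |black|=7
Step 9: on WHITE (4,9): turn R to W, flip to black, move to (4,8). |black|=8
Step 10: on BLACK (4,8): turn L to S, flip to white, move to (5,8). |black|=7
Step 11: on WHITE (5,8): turn R to W, flip to black, move to (5,7). |black|=8
Step 12: on WHITE (5,7): turn R to N, flip to black, move to (4,7). |black|=9
Step 13: on WHITE (4,7): turn R to E, flip to black, move to (4,8). |black|=10

Answer: 10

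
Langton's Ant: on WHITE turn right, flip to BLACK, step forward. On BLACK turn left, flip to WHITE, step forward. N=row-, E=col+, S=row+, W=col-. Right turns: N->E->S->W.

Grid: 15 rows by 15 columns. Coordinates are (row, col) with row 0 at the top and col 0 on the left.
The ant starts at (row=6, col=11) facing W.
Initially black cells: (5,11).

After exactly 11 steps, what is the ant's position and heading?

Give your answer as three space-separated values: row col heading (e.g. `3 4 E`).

Step 1: on WHITE (6,11): turn R to N, flip to black, move to (5,11). |black|=2
Step 2: on BLACK (5,11): turn L to W, flip to white, move to (5,10). |black|=1
Step 3: on WHITE (5,10): turn R to N, flip to black, move to (4,10). |black|=2
Step 4: on WHITE (4,10): turn R to E, flip to black, move to (4,11). |black|=3
Step 5: on WHITE (4,11): turn R to S, flip to black, move to (5,11). |black|=4
Step 6: on WHITE (5,11): turn R to W, flip to black, move to (5,10). |black|=5
Step 7: on BLACK (5,10): turn L to S, flip to white, move to (6,10). |black|=4
Step 8: on WHITE (6,10): turn R to W, flip to black, move to (6,9). |black|=5
Step 9: on WHITE (6,9): turn R to N, flip to black, move to (5,9). |black|=6
Step 10: on WHITE (5,9): turn R to E, flip to black, move to (5,10). |black|=7
Step 11: on WHITE (5,10): turn R to S, flip to black, move to (6,10). |black|=8

Answer: 6 10 S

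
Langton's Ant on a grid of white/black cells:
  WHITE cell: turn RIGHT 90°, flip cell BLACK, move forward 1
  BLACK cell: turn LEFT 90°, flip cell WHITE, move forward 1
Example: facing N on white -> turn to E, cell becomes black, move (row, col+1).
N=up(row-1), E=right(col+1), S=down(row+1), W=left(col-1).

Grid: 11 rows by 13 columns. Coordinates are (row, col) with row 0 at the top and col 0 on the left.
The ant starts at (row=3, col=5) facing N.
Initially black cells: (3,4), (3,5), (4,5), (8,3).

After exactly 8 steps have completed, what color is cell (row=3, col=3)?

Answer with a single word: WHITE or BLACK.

Answer: BLACK

Derivation:
Step 1: on BLACK (3,5): turn L to W, flip to white, move to (3,4). |black|=3
Step 2: on BLACK (3,4): turn L to S, flip to white, move to (4,4). |black|=2
Step 3: on WHITE (4,4): turn R to W, flip to black, move to (4,3). |black|=3
Step 4: on WHITE (4,3): turn R to N, flip to black, move to (3,3). |black|=4
Step 5: on WHITE (3,3): turn R to E, flip to black, move to (3,4). |black|=5
Step 6: on WHITE (3,4): turn R to S, flip to black, move to (4,4). |black|=6
Step 7: on BLACK (4,4): turn L to E, flip to white, move to (4,5). |black|=5
Step 8: on BLACK (4,5): turn L to N, flip to white, move to (3,5). |black|=4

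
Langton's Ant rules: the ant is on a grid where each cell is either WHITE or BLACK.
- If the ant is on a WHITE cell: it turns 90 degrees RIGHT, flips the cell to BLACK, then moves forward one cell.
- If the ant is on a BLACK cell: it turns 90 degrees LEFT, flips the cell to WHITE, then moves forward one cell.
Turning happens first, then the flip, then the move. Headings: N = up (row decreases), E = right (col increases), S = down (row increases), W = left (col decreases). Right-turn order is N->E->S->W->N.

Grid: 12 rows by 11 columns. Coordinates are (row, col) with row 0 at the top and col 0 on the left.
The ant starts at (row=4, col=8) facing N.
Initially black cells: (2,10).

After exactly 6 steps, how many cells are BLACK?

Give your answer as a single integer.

Answer: 5

Derivation:
Step 1: on WHITE (4,8): turn R to E, flip to black, move to (4,9). |black|=2
Step 2: on WHITE (4,9): turn R to S, flip to black, move to (5,9). |black|=3
Step 3: on WHITE (5,9): turn R to W, flip to black, move to (5,8). |black|=4
Step 4: on WHITE (5,8): turn R to N, flip to black, move to (4,8). |black|=5
Step 5: on BLACK (4,8): turn L to W, flip to white, move to (4,7). |black|=4
Step 6: on WHITE (4,7): turn R to N, flip to black, move to (3,7). |black|=5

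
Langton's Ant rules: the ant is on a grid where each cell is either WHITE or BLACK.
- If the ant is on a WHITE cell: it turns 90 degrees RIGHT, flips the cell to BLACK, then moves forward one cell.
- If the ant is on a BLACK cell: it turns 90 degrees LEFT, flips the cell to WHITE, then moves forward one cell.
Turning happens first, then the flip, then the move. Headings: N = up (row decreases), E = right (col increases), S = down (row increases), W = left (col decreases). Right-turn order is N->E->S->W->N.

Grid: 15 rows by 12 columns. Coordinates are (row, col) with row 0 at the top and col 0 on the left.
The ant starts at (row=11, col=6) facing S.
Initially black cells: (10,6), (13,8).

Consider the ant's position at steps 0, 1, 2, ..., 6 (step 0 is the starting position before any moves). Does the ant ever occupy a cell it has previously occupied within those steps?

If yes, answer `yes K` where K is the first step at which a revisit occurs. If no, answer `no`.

Step 1: on WHITE (11,6): turn R to W, flip to black, move to (11,5). |black|=3 — new cell
Step 2: on WHITE (11,5): turn R to N, flip to black, move to (10,5). |black|=4 — new cell
Step 3: on WHITE (10,5): turn R to E, flip to black, move to (10,6). |black|=5 — new cell
Step 4: on BLACK (10,6): turn L to N, flip to white, move to (9,6). |black|=4 — new cell
Step 5: on WHITE (9,6): turn R to E, flip to black, move to (9,7). |black|=5 — new cell
Step 6: on WHITE (9,7): turn R to S, flip to black, move to (10,7). |black|=6 — new cell
No revisit within 6 steps.

Answer: no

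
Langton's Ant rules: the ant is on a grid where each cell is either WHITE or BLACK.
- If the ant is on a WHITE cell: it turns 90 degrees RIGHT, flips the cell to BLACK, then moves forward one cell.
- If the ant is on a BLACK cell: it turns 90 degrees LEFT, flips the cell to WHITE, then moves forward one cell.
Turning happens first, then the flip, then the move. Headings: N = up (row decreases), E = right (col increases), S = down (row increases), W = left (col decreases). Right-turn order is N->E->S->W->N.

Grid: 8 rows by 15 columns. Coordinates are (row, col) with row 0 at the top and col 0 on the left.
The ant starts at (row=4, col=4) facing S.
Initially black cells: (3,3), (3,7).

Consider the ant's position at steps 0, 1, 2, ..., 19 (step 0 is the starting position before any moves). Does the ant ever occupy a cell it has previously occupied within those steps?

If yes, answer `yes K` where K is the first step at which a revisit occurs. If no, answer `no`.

Step 1: on WHITE (4,4): turn R to W, flip to black, move to (4,3). |black|=3 — new cell
Step 2: on WHITE (4,3): turn R to N, flip to black, move to (3,3). |black|=4 — new cell
Step 3: on BLACK (3,3): turn L to W, flip to white, move to (3,2). |black|=3 — new cell
Step 4: on WHITE (3,2): turn R to N, flip to black, move to (2,2). |black|=4 — new cell
Step 5: on WHITE (2,2): turn R to E, flip to black, move to (2,3). |black|=5 — new cell
Step 6: on WHITE (2,3): turn R to S, flip to black, move to (3,3). |black|=6 — REVISIT

Answer: yes 6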